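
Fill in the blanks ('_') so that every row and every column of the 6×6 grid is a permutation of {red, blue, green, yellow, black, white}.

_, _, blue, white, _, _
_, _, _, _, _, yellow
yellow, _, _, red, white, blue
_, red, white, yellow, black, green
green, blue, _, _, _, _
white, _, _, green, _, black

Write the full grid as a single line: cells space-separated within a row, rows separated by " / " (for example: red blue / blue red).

(r1,c6): row 1 has {blue,white}; column 6 has {blue,green,yellow,black}, so it must be red.
(r4,c1): row 4 has {red,green,yellow,black,white}; column 1 has {green,yellow,white}, so it must be blue.
(r5,c4): row 5 has {blue,green}; column 4 has {red,green,yellow,white}, so it must be black.
(r5,c6): row 5 has {blue,green,black}; column 6 has {red,blue,green,yellow,black}, so it must be white.
(r6,c2): row 6 has {green,black,white}; column 2 has {red,blue}, so it must be yellow.
(r6,c3): row 6 has {green,yellow,black,white}; column 3 has {blue,white}, so it must be red.
(r6,c5): row 6 has {red,green,yellow,black,white}; column 5 has {black,white}, so it must be blue.
(r1,c1): row 1 has {red,blue,white}; column 1 has {blue,green,yellow,white}, so it must be black.
(r1,c2): row 1 has {red,blue,black,white}; column 2 has {red,blue,yellow}, so it must be green.
(r1,c5): row 1 has {red,blue,green,black,white}; column 5 has {blue,black,white}, so it must be yellow.
(r2,c1): row 2 has {yellow}; column 1 has {blue,green,yellow,black,white}, so it must be red.
(r2,c4): row 2 has {red,yellow}; column 4 has {red,green,yellow,black,white}, so it must be blue.
(r2,c5): row 2 has {red,blue,yellow}; column 5 has {blue,yellow,black,white}, so it must be green.
(r3,c2): row 3 has {red,blue,yellow,white}; column 2 has {red,blue,green,yellow}, so it must be black.
(r3,c3): row 3 has {red,blue,yellow,black,white}; column 3 has {red,blue,white}, so it must be green.
(r5,c3): row 5 has {blue,green,black,white}; column 3 has {red,blue,green,white}, so it must be yellow.
(r5,c5): row 5 has {blue,green,yellow,black,white}; column 5 has {blue,green,yellow,black,white}, so it must be red.
(r2,c2): row 2 has {red,blue,green,yellow}; column 2 has {red,blue,green,yellow,black}, so it must be white.
(r2,c3): row 2 has {red,blue,green,yellow,white}; column 3 has {red,blue,green,yellow,white}, so it must be black.

black green blue white yellow red / red white black blue green yellow / yellow black green red white blue / blue red white yellow black green / green blue yellow black red white / white yellow red green blue black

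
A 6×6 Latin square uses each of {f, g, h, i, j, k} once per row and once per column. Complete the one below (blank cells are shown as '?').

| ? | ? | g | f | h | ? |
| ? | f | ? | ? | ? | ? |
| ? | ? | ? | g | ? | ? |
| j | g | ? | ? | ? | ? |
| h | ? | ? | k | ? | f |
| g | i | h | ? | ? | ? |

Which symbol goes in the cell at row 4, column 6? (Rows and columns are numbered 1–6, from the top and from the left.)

h

Cell (r5,c2): row 5 has {f,h,k}; column 2 has {f,g,i} → j.
Cell (r5,c3): row 5 has {f,h,j,k}; column 3 has {g,h} → i.
Cell (r5,c5): row 5 has {f,h,i,j,k}; column 5 has {h} → g.
Cell (r6,c4): row 6 has {g,h,i}; column 4 has {f,g,k} → j.
Cell (r6,c6): row 6 has {g,h,i,j}; column 6 has {f} → k.
Cell (r1,c2): row 1 has {f,g,h}; column 2 has {f,g,i,j} → k.
Cell (r3,c2): row 3 has {g}; column 2 has {f,g,i,j,k} → h.
Cell (r6,c5): row 6 has {g,h,i,j,k}; column 5 has {g,h} → f.
Cell (r1,c1): row 1 has {f,g,h,k}; column 1 has {g,h,j} → i.
Cell (r1,c6): row 1 has {f,g,h,i,k}; column 6 has {f,k} → j.
Cell (r2,c1): row 2 has {f}; column 1 has {g,h,i,j} → k.
Cell (r2,c3): row 2 has {f,k}; column 3 has {g,h,i} → j.
Cell (r2,c5): row 2 has {f,j,k}; column 5 has {f,g,h} → i.
Cell (r3,c1): row 3 has {g,h}; column 1 has {g,h,i,j,k} → f.
Cell (r3,c3): row 3 has {f,g,h}; column 3 has {g,h,i,j} → k.
Cell (r3,c5): row 3 has {f,g,h,k}; column 5 has {f,g,h,i} → j.
Cell (r3,c6): row 3 has {f,g,h,j,k}; column 6 has {f,j,k} → i.
Cell (r4,c3): row 4 has {g,j}; column 3 has {g,h,i,j,k} → f.
Cell (r4,c5): row 4 has {f,g,j}; column 5 has {f,g,h,i,j} → k.
Cell (r4,c6): row 4 has {f,g,j,k}; column 6 has {f,i,j,k} → h.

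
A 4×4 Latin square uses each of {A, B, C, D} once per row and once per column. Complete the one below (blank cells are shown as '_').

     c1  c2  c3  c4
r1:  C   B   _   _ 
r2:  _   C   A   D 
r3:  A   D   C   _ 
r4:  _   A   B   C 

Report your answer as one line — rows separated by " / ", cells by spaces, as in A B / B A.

C B D A / B C A D / A D C B / D A B C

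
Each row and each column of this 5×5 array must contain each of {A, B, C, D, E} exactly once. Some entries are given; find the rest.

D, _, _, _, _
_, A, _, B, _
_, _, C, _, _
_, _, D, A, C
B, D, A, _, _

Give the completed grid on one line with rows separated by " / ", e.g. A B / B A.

D C B E A / C A E B D / A E C D B / E B D A C / B D A C E

(r2,c3): row 2 has {A,B}; column 3 has {A,C,D}, so it must be E.
(r2,c5): row 2 has {A,B,E}; column 5 has {C}, so it must be D.
(r4,c1): row 4 has {A,C,D}; column 1 has {B,D}, so it must be E.
(r4,c2): row 4 has {A,C,D,E}; column 2 has {A,D}, so it must be B.
(r5,c5): row 5 has {A,B,D}; column 5 has {C,D}, so it must be E.
(r1,c3): row 1 has {D}; column 3 has {A,C,D,E}, so it must be B.
(r1,c5): row 1 has {B,D}; column 5 has {C,D,E}, so it must be A.
(r2,c1): row 2 has {A,B,D,E}; column 1 has {B,D,E}, so it must be C.
(r3,c1): row 3 has {C}; column 1 has {B,C,D,E}, so it must be A.
(r3,c2): row 3 has {A,C}; column 2 has {A,B,D}, so it must be E.
(r3,c4): row 3 has {A,C,E}; column 4 has {A,B}, so it must be D.
(r3,c5): row 3 has {A,C,D,E}; column 5 has {A,C,D,E}, so it must be B.
(r5,c4): row 5 has {A,B,D,E}; column 4 has {A,B,D}, so it must be C.
(r1,c2): row 1 has {A,B,D}; column 2 has {A,B,D,E}, so it must be C.
(r1,c4): row 1 has {A,B,C,D}; column 4 has {A,B,C,D}, so it must be E.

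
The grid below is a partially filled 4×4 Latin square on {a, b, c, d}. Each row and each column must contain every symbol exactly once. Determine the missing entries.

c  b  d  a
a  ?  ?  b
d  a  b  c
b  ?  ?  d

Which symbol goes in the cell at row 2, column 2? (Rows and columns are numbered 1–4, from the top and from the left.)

d

(r2,c3): row 2 has {a,b}; column 3 has {b,d}, so it must be c.
(r4,c2): row 4 has {b,d}; column 2 has {a,b}, so it must be c.
(r4,c3): row 4 has {b,c,d}; column 3 has {b,c,d}, so it must be a.
(r2,c2): row 2 has {a,b,c}; column 2 has {a,b,c}, so it must be d.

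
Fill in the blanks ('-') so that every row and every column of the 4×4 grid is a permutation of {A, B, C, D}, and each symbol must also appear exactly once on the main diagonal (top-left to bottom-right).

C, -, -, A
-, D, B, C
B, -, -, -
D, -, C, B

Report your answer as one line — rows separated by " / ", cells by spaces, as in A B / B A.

C B D A / A D B C / B C A D / D A C B

(r1,c2) = B
(r1,c3) = D
(r2,c1) = A
(r3,c3) = A
(r3,c4) = D
(r4,c2) = A
(r3,c2) = C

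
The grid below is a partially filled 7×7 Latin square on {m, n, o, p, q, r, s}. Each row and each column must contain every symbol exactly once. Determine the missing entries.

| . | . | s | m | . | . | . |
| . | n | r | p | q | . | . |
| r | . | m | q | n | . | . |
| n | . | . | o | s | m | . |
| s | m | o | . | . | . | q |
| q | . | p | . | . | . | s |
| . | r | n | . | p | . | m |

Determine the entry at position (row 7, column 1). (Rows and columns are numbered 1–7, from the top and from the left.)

o

At row 2, column 7: row 2 has {n,p,q,r}; column 7 has {m,q,s}; that leaves o.
At row 3, column 7: row 3 has {m,n,q,r}; column 7 has {m,o,q,s}; that leaves p.
At row 4, column 3: row 4 has {m,n,o,s}; column 3 has {m,n,o,p,r,s}; that leaves q.
At row 4, column 7: row 4 has {m,n,o,q,s}; column 7 has {m,o,p,q,s}; that leaves r.
At row 5, column 5: row 5 has {m,o,q,s}; column 5 has {n,p,q,s}; that leaves r.
At row 6, column 2: row 6 has {p,q,s}; column 2 has {m,n,r}; that leaves o.
At row 6, column 5: row 6 has {o,p,q,s}; column 5 has {n,p,q,r,s}; that leaves m.
At row 7, column 1: row 7 has {m,n,p,r}; column 1 has {n,q,r,s}; that leaves o.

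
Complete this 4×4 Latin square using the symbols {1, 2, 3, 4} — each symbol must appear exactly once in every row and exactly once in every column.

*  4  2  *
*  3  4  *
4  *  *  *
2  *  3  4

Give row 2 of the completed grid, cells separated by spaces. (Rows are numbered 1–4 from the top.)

1 3 4 2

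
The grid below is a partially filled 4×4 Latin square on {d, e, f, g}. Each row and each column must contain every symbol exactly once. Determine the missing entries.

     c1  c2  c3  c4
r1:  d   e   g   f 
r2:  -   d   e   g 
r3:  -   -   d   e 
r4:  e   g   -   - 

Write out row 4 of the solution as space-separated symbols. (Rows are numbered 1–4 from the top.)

e g f d

(r2,c1) = f
(r3,c1) = g
(r3,c2) = f
(r4,c3) = f
(r4,c4) = d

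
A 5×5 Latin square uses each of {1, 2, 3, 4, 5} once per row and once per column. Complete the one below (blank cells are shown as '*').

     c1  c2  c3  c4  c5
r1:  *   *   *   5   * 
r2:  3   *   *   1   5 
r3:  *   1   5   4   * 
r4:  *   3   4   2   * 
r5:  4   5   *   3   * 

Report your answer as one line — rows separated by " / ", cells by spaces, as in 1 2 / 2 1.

(r2,c3): row 2 has {1,3,5}; column 3 has {4,5}, so it must be 2.
(r3,c1): row 3 has {1,4,5}; column 1 has {3,4}, so it must be 2.
(r3,c5): row 3 has {1,2,4,5}; column 5 has {5}, so it must be 3.
(r4,c5): row 4 has {2,3,4}; column 5 has {3,5}, so it must be 1.
(r5,c3): row 5 has {3,4,5}; column 3 has {2,4,5}, so it must be 1.
(r5,c5): row 5 has {1,3,4,5}; column 5 has {1,3,5}, so it must be 2.
(r1,c1): row 1 has {5}; column 1 has {2,3,4}, so it must be 1.
(r1,c3): row 1 has {1,5}; column 3 has {1,2,4,5}, so it must be 3.
(r1,c5): row 1 has {1,3,5}; column 5 has {1,2,3,5}, so it must be 4.
(r2,c2): row 2 has {1,2,3,5}; column 2 has {1,3,5}, so it must be 4.
(r4,c1): row 4 has {1,2,3,4}; column 1 has {1,2,3,4}, so it must be 5.
(r1,c2): row 1 has {1,3,4,5}; column 2 has {1,3,4,5}, so it must be 2.

1 2 3 5 4 / 3 4 2 1 5 / 2 1 5 4 3 / 5 3 4 2 1 / 4 5 1 3 2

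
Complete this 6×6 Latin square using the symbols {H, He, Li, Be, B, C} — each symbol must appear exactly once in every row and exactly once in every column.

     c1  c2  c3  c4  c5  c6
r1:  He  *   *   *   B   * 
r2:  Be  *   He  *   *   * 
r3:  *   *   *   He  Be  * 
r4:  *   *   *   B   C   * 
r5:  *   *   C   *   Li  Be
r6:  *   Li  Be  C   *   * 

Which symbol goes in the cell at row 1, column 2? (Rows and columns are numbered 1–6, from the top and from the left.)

C

(r2,c5) = H
(r5,c4) = H
(r6,c5) = He
(r2,c4) = Li
(r5,c1) = B
(r5,c2) = He
(r6,c1) = H
(r6,c6) = B
(r1,c4) = Be
(r2,c6) = C
(r4,c1) = Li
(r4,c3) = H
(r4,c6) = He
(r1,c3) = Li
(r1,c6) = H
(r2,c2) = B
(r3,c1) = C
(r3,c2) = H
(r3,c3) = B
(r3,c6) = Li
(r4,c2) = Be
(r1,c2) = C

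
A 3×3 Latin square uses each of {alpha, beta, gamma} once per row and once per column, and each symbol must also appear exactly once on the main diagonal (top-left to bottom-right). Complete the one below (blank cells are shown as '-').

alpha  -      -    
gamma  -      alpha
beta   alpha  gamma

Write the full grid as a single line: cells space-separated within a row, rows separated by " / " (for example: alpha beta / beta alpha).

alpha gamma beta / gamma beta alpha / beta alpha gamma

Cell (r1,c3): row 1 has {alpha}; column 3 has {alpha,gamma} → beta.
Cell (r2,c2): row 2 has {alpha,gamma}; column 2 has {alpha}; the diagonal has {alpha,gamma} → beta.
Cell (r1,c2): row 1 has {alpha,beta}; column 2 has {alpha,beta} → gamma.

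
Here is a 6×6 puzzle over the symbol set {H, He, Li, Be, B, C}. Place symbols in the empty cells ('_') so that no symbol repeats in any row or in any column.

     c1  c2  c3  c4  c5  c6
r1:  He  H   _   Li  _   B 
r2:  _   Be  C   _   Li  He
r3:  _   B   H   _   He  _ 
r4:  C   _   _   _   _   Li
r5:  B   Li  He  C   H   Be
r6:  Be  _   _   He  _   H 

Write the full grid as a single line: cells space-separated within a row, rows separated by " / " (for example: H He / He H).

He H Be Li C B / H Be C B Li He / Li B H Be He C / C He B H Be Li / B Li He C H Be / Be C Li He B H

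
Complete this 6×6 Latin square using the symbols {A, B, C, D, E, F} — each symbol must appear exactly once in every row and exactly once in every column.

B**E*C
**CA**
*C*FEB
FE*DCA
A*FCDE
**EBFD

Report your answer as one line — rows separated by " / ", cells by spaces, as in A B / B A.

B F D E A C / E D C A B F / D C A F E B / F E B D C A / A B F C D E / C A E B F D

Cell (r1,c5): row 1 has {B,C,E}; column 5 has {C,D,E,F} → A.
Cell (r2,c5): row 2 has {A,C}; column 5 has {A,C,D,E,F} → B.
Cell (r2,c6): row 2 has {A,B,C}; column 6 has {A,B,C,D,E} → F.
Cell (r3,c1): row 3 has {B,C,E,F}; column 1 has {A,B,F} → D.
Cell (r3,c3): row 3 has {B,C,D,E,F}; column 3 has {C,E,F} → A.
Cell (r4,c3): row 4 has {A,C,D,E,F}; column 3 has {A,C,E,F} → B.
Cell (r5,c2): row 5 has {A,C,D,E,F}; column 2 has {C,E} → B.
Cell (r6,c1): row 6 has {B,D,E,F}; column 1 has {A,B,D,F} → C.
Cell (r6,c2): row 6 has {B,C,D,E,F}; column 2 has {B,C,E} → A.
Cell (r1,c3): row 1 has {A,B,C,E}; column 3 has {A,B,C,E,F} → D.
Cell (r2,c1): row 2 has {A,B,C,F}; column 1 has {A,B,C,D,F} → E.
Cell (r2,c2): row 2 has {A,B,C,E,F}; column 2 has {A,B,C,E} → D.
Cell (r1,c2): row 1 has {A,B,C,D,E}; column 2 has {A,B,C,D,E} → F.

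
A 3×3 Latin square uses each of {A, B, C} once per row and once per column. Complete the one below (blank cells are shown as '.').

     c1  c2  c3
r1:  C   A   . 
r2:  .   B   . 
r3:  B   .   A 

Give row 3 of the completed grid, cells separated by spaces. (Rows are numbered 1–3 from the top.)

(r1,c3): row 1 has {A,C}; column 3 has {A}, so it must be B.
(r2,c1): row 2 has {B}; column 1 has {B,C}, so it must be A.
(r2,c3): row 2 has {A,B}; column 3 has {A,B}, so it must be C.
(r3,c2): row 3 has {A,B}; column 2 has {A,B}, so it must be C.

B C A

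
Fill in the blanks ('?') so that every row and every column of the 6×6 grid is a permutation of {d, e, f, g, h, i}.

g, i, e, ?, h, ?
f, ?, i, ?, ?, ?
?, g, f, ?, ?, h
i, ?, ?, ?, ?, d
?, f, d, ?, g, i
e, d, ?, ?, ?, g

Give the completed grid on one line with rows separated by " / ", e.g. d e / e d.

g i e d h f / f h i g d e / d g f i e h / i e g h f d / h f d e g i / e d h f i g

(r1,c6) = f
(r2,c6) = e
(r3,c1) = d
(r5,c1) = h
(r5,c4) = e
(r6,c3) = h
(r1,c4) = d
(r2,c2) = h
(r2,c4) = g
(r2,c5) = d
(r3,c4) = i
(r3,c5) = e
(r4,c2) = e
(r4,c3) = g
(r4,c5) = f
(r6,c4) = f
(r6,c5) = i
(r4,c4) = h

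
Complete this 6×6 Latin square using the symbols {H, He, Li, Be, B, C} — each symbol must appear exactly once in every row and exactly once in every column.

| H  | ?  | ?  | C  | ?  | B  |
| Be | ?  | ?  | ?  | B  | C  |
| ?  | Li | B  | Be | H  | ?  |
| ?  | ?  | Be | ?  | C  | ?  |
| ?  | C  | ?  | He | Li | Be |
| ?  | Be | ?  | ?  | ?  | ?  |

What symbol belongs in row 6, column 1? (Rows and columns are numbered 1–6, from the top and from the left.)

Li

Cell (r1,c2): row 1 has {H,B,C}; column 2 has {Li,Be,C} → He.
Cell (r1,c3): row 1 has {H,He,B,C}; column 3 has {Be,B} → Li.
Cell (r1,c5): row 1 has {H,He,Li,B,C}; column 5 has {H,Li,B,C} → Be.
Cell (r2,c2): row 2 has {Be,B,C}; column 2 has {He,Li,Be,C} → H.
Cell (r2,c3): row 2 has {H,Be,B,C}; column 3 has {Li,Be,B} → He.
Cell (r2,c4): row 2 has {H,He,Be,B,C}; column 4 has {He,Be,C} → Li.
Cell (r3,c6): row 3 has {H,Li,Be,B}; column 6 has {Be,B,C} → He.
Cell (r4,c2): row 4 has {Be,C}; column 2 has {H,He,Li,Be,C} → B.
Cell (r4,c4): row 4 has {Be,B,C}; column 4 has {He,Li,Be,C} → H.
Cell (r4,c6): row 4 has {H,Be,B,C}; column 6 has {He,Be,B,C} → Li.
Cell (r5,c1): row 5 has {He,Li,Be,C}; column 1 has {H,Be} → B.
Cell (r5,c3): row 5 has {He,Li,Be,B,C}; column 3 has {He,Li,Be,B} → H.
Cell (r6,c3): row 6 has {Be}; column 3 has {H,He,Li,Be,B} → C.
Cell (r6,c4): row 6 has {Be,C}; column 4 has {H,He,Li,Be,C} → B.
Cell (r6,c5): row 6 has {Be,B,C}; column 5 has {H,Li,Be,B,C} → He.
Cell (r6,c6): row 6 has {He,Be,B,C}; column 6 has {He,Li,Be,B,C} → H.
Cell (r3,c1): row 3 has {H,He,Li,Be,B}; column 1 has {H,Be,B} → C.
Cell (r4,c1): row 4 has {H,Li,Be,B,C}; column 1 has {H,Be,B,C} → He.
Cell (r6,c1): row 6 has {H,He,Be,B,C}; column 1 has {H,He,Be,B,C} → Li.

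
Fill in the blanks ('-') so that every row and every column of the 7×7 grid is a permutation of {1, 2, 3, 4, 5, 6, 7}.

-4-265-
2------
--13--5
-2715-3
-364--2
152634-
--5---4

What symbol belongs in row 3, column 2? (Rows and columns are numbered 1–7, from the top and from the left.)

7

Cell (r1,c3): row 1 has {2,4,5,6}; column 3 has {1,2,5,6,7} → 3.
Cell (r2,c3): row 2 has {2}; column 3 has {1,2,3,5,6,7} → 4.
Cell (r4,c6): row 4 has {1,2,3,5,7}; column 6 has {4,5} → 6.
Cell (r6,c7): row 6 has {1,2,3,4,5,6}; column 7 has {2,3,4,5} → 7.
Cell (r7,c4): row 7 has {4,5}; column 4 has {1,2,3,4,6} → 7.
Cell (r1,c1): row 1 has {2,3,4,5,6}; column 1 has {1,2} → 7.
Cell (r1,c7): row 1 has {2,3,4,5,6,7}; column 7 has {2,3,4,5,7} → 1.
Cell (r2,c4): row 2 has {2,4}; column 4 has {1,2,3,4,6,7} → 5.
Cell (r2,c7): row 2 has {2,4,5}; column 7 has {1,2,3,4,5,7} → 6.
Cell (r4,c1): row 4 has {1,2,3,5,6,7}; column 1 has {1,2,7} → 4.
Cell (r5,c1): row 5 has {2,3,4,6}; column 1 has {1,2,4,7} → 5.
Cell (r3,c1): row 3 has {1,3,5}; column 1 has {1,2,4,5,7} → 6.
Cell (r3,c2): row 3 has {1,3,5,6}; column 2 has {2,3,4,5} → 7.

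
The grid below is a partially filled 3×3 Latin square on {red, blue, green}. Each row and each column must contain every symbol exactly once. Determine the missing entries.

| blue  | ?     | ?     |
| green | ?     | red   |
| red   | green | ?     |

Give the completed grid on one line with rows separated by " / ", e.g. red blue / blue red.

(r1,c2) = red
(r1,c3) = green
(r2,c2) = blue
(r3,c3) = blue

blue red green / green blue red / red green blue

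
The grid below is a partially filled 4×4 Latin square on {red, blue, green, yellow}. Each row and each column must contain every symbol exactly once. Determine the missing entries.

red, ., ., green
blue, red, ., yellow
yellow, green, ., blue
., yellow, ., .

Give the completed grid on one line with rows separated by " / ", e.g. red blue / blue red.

Cell (r1,c2): row 1 has {red,green}; column 2 has {red,green,yellow} → blue.
Cell (r1,c3): row 1 has {red,blue,green}; column 3 is empty so far → yellow.
Cell (r2,c3): row 2 has {red,blue,yellow}; column 3 has {yellow} → green.
Cell (r3,c3): row 3 has {blue,green,yellow}; column 3 has {green,yellow} → red.
Cell (r4,c1): row 4 has {yellow}; column 1 has {red,blue,yellow} → green.
Cell (r4,c3): row 4 has {green,yellow}; column 3 has {red,green,yellow} → blue.
Cell (r4,c4): row 4 has {blue,green,yellow}; column 4 has {blue,green,yellow} → red.

red blue yellow green / blue red green yellow / yellow green red blue / green yellow blue red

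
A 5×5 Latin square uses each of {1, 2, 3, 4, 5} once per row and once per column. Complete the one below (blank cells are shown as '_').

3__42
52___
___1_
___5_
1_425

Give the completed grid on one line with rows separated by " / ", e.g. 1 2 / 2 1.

3 1 5 4 2 / 5 2 1 3 4 / 4 5 2 1 3 / 2 4 3 5 1 / 1 3 4 2 5

(r2,c4) = 3
(r5,c2) = 3
(r2,c3) = 1
(r2,c5) = 4
(r3,c5) = 3
(r4,c5) = 1
(r1,c3) = 5
(r3,c3) = 2
(r4,c2) = 4
(r4,c3) = 3
(r1,c2) = 1
(r3,c1) = 4
(r3,c2) = 5
(r4,c1) = 2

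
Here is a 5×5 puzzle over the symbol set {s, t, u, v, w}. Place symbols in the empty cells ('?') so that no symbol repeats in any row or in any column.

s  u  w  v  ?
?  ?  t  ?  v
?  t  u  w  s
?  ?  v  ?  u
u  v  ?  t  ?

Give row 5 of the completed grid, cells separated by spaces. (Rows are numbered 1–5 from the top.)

u v s t w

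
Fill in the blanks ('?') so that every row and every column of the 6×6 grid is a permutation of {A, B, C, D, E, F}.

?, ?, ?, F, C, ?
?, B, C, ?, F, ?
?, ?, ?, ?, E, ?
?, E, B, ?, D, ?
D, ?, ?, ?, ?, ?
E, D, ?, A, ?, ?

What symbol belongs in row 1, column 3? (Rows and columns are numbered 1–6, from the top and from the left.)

D

Cell (r1,c2): row 1 has {C,F}; column 2 has {B,D,E} → A.
Cell (r2,c1): row 2 has {B,C,F}; column 1 has {D,E} → A.
Cell (r4,c4): row 4 has {B,D,E}; column 4 has {A,F} → C.
Cell (r6,c3): row 6 has {A,D,E}; column 3 has {B,C} → F.
Cell (r6,c5): row 6 has {A,D,E,F}; column 5 has {C,D,E,F} → B.
Cell (r6,c6): row 6 has {A,B,D,E,F}; column 6 is empty so far → C.
Cell (r1,c1): row 1 has {A,C,F}; column 1 has {A,D,E} → B.
Cell (r4,c1): row 4 has {B,C,D,E}; column 1 has {A,B,D,E} → F.
Cell (r4,c6): row 4 has {B,C,D,E,F}; column 6 has {C} → A.
Cell (r5,c5): row 5 has {D}; column 5 has {B,C,D,E,F} → A.
Cell (r3,c1): row 3 has {E}; column 1 has {A,B,D,E,F} → C.
Cell (r3,c2): row 3 has {C,E}; column 2 has {A,B,D,E} → F.
Cell (r5,c2): row 5 has {A,D}; column 2 has {A,B,D,E,F} → C.
Cell (r5,c3): row 5 has {A,C,D}; column 3 has {B,C,F} → E.
Cell (r5,c4): row 5 has {A,C,D,E}; column 4 has {A,C,F} → B.
Cell (r5,c6): row 5 has {A,B,C,D,E}; column 6 has {A,C} → F.
Cell (r1,c3): row 1 has {A,B,C,F}; column 3 has {B,C,E,F} → D.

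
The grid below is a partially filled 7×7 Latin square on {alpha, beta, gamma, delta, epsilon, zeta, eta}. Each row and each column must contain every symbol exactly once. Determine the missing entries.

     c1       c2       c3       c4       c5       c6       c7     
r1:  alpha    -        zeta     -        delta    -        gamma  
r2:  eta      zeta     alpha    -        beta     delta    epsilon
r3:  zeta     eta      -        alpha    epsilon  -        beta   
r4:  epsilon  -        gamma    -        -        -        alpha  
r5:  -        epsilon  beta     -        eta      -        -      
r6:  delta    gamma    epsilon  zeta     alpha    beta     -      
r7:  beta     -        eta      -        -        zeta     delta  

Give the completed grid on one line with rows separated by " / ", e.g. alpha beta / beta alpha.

(r1,c2) = beta
(r2,c4) = gamma
(r3,c3) = delta
(r3,c6) = gamma
(r4,c2) = delta
(r4,c5) = zeta
(r4,c6) = eta
(r5,c1) = gamma
(r5,c4) = delta
(r5,c6) = alpha
(r5,c7) = zeta
(r6,c7) = eta
(r7,c2) = alpha
(r7,c4) = epsilon
(r7,c5) = gamma
(r1,c4) = eta
(r1,c6) = epsilon
(r4,c4) = beta

alpha beta zeta eta delta epsilon gamma / eta zeta alpha gamma beta delta epsilon / zeta eta delta alpha epsilon gamma beta / epsilon delta gamma beta zeta eta alpha / gamma epsilon beta delta eta alpha zeta / delta gamma epsilon zeta alpha beta eta / beta alpha eta epsilon gamma zeta delta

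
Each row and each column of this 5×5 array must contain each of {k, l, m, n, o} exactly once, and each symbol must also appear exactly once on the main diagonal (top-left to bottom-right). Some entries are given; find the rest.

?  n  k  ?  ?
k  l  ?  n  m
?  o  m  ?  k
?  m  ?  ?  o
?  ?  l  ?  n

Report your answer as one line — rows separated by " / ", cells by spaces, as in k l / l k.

o n k m l / k l o n m / n o m l k / l m n k o / m k l o n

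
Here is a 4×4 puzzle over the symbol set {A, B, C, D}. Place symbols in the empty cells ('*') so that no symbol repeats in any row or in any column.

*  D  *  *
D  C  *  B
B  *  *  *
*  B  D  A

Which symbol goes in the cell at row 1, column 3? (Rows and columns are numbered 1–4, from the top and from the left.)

(r1,c4): row 1 has {D}; column 4 has {A,B}, so it must be C.
(r2,c3): row 2 has {B,C,D}; column 3 has {D}, so it must be A.
(r3,c2): row 3 has {B}; column 2 has {B,C,D}, so it must be A.
(r3,c3): row 3 has {A,B}; column 3 has {A,D}, so it must be C.
(r3,c4): row 3 has {A,B,C}; column 4 has {A,B,C}, so it must be D.
(r4,c1): row 4 has {A,B,D}; column 1 has {B,D}, so it must be C.
(r1,c1): row 1 has {C,D}; column 1 has {B,C,D}, so it must be A.
(r1,c3): row 1 has {A,C,D}; column 3 has {A,C,D}, so it must be B.

B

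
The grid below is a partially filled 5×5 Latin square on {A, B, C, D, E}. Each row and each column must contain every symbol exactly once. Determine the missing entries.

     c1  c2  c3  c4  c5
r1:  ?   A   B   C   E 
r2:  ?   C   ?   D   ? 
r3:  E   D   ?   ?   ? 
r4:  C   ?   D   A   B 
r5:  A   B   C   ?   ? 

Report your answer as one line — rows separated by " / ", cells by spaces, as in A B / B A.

row 1 has {A,B,C,E}; column 1 has {A,C,E} — only D is left for (r1,c1).
row 2 has {C,D}; column 1 has {A,C,D,E} — only B is left for (r2,c1).
row 2 has {B,C,D}; column 5 has {B,E} — only A is left for (r2,c5).
row 3 has {D,E}; column 3 has {B,C,D} — only A is left for (r3,c3).
row 3 has {A,D,E}; column 4 has {A,C,D} — only B is left for (r3,c4).
row 3 has {A,B,D,E}; column 5 has {A,B,E} — only C is left for (r3,c5).
row 4 has {A,B,C,D}; column 2 has {A,B,C,D} — only E is left for (r4,c2).
row 5 has {A,B,C}; column 4 has {A,B,C,D} — only E is left for (r5,c4).
row 5 has {A,B,C,E}; column 5 has {A,B,C,E} — only D is left for (r5,c5).
row 2 has {A,B,C,D}; column 3 has {A,B,C,D} — only E is left for (r2,c3).

D A B C E / B C E D A / E D A B C / C E D A B / A B C E D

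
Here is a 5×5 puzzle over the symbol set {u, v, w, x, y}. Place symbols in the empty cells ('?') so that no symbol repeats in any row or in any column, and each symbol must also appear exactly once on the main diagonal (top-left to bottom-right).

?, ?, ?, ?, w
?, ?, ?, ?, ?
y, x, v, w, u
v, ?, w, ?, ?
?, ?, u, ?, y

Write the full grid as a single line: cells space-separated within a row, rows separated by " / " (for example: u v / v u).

(r4,c5): row 4 has {v,w}; column 5 has {u,w,y}, so it must be x.
(r2,c5): row 2 is empty so far; column 5 has {u,w,x,y}, so it must be v.
(r4,c4): row 4 has {v,w,x}; column 4 has {w}; the diagonal has {v,y}, so it must be u.
(r1,c1): row 1 has {w}; column 1 has {v,y}; the diagonal has {u,v,y}, so it must be x.
(r1,c3): row 1 has {w,x}; column 3 has {u,v,w}, so it must be y.
(r1,c4): row 1 has {w,x,y}; column 4 has {u,w}, so it must be v.
(r2,c2): row 2 has {v}; column 2 has {x}; the diagonal has {u,v,x,y}, so it must be w.
(r2,c3): row 2 has {v,w}; column 3 has {u,v,w,y}, so it must be x.
(r2,c4): row 2 has {v,w,x}; column 4 has {u,v,w}, so it must be y.
(r4,c2): row 4 has {u,v,w,x}; column 2 has {w,x}, so it must be y.
(r5,c1): row 5 has {u,y}; column 1 has {v,x,y}, so it must be w.
(r5,c2): row 5 has {u,w,y}; column 2 has {w,x,y}, so it must be v.
(r5,c4): row 5 has {u,v,w,y}; column 4 has {u,v,w,y}, so it must be x.
(r1,c2): row 1 has {v,w,x,y}; column 2 has {v,w,x,y}, so it must be u.
(r2,c1): row 2 has {v,w,x,y}; column 1 has {v,w,x,y}, so it must be u.

x u y v w / u w x y v / y x v w u / v y w u x / w v u x y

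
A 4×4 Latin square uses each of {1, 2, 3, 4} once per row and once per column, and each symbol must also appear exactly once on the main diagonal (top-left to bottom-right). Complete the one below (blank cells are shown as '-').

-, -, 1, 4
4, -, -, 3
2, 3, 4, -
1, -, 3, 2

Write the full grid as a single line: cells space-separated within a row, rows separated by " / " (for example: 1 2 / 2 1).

Cell (r1,c1): row 1 has {1,4}; column 1 has {1,2,4}; the diagonal has {2,4} → 3.
Cell (r1,c2): row 1 has {1,3,4}; column 2 has {3} → 2.
Cell (r2,c2): row 2 has {3,4}; column 2 has {2,3}; the diagonal has {2,3,4} → 1.
Cell (r2,c3): row 2 has {1,3,4}; column 3 has {1,3,4} → 2.
Cell (r3,c4): row 3 has {2,3,4}; column 4 has {2,3,4} → 1.
Cell (r4,c2): row 4 has {1,2,3}; column 2 has {1,2,3} → 4.

3 2 1 4 / 4 1 2 3 / 2 3 4 1 / 1 4 3 2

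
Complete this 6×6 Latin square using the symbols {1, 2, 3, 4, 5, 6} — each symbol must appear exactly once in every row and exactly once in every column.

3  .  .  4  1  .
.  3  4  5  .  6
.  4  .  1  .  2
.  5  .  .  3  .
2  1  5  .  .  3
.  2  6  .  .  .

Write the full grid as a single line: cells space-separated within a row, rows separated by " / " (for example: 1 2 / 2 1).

3 6 2 4 1 5 / 1 3 4 5 2 6 / 5 4 3 1 6 2 / 6 5 1 2 3 4 / 2 1 5 6 4 3 / 4 2 6 3 5 1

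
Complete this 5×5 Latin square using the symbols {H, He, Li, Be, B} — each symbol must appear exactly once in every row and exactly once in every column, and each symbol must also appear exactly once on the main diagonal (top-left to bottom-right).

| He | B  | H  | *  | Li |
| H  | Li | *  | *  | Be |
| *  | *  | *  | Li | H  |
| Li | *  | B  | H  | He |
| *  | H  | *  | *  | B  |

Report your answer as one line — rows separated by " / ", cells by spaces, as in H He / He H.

Cell (r1,c4): row 1 has {H,He,Li,B}; column 4 has {H,Li} → Be.
Cell (r2,c3): row 2 has {H,Li,Be}; column 3 has {H,B} → He.
Cell (r2,c4): row 2 has {H,He,Li,Be}; column 4 has {H,Li,Be} → B.
Cell (r3,c3): row 3 has {H,Li}; column 3 has {H,He,B}; the diagonal has {H,He,Li,B} → Be.
Cell (r4,c2): row 4 has {H,He,Li,B}; column 2 has {H,Li,B} → Be.
Cell (r5,c1): row 5 has {H,B}; column 1 has {H,He,Li} → Be.
Cell (r5,c3): row 5 has {H,Be,B}; column 3 has {H,He,Be,B} → Li.
Cell (r5,c4): row 5 has {H,Li,Be,B}; column 4 has {H,Li,Be,B} → He.
Cell (r3,c1): row 3 has {H,Li,Be}; column 1 has {H,He,Li,Be} → B.
Cell (r3,c2): row 3 has {H,Li,Be,B}; column 2 has {H,Li,Be,B} → He.

He B H Be Li / H Li He B Be / B He Be Li H / Li Be B H He / Be H Li He B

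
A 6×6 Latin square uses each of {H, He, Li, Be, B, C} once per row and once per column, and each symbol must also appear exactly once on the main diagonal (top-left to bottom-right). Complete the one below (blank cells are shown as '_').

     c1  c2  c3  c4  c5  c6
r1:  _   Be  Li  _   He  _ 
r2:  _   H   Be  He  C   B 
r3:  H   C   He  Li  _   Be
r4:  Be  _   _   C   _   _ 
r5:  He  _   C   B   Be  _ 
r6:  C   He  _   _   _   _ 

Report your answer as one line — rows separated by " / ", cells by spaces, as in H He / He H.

Cell (r1,c1): row 1 has {He,Li,Be}; column 1 has {H,He,Be,C}; the diagonal has {H,He,Be,C} → B.
Cell (r1,c4): row 1 has {He,Li,Be,B}; column 4 has {He,Li,B,C} → H.
Cell (r1,c6): row 1 has {H,He,Li,Be,B}; column 6 has {Be,B} → C.
Cell (r2,c1): row 2 has {H,He,Be,B,C}; column 1 has {H,He,Be,B,C} → Li.
Cell (r3,c5): row 3 has {H,He,Li,Be,C}; column 5 has {He,Be,C} → B.
Cell (r5,c2): row 5 has {He,Be,B,C}; column 2 has {H,He,Be,C} → Li.
Cell (r5,c6): row 5 has {He,Li,Be,B,C}; column 6 has {Be,B,C} → H.
Cell (r6,c4): row 6 has {He,C}; column 4 has {H,He,Li,B,C} → Be.
Cell (r6,c6): row 6 has {He,Be,C}; column 6 has {H,Be,B,C}; the diagonal has {H,He,Be,B,C} → Li.
Cell (r4,c2): row 4 has {Be,C}; column 2 has {H,He,Li,Be,C} → B.
Cell (r4,c3): row 4 has {Be,B,C}; column 3 has {He,Li,Be,C} → H.
Cell (r4,c5): row 4 has {H,Be,B,C}; column 5 has {He,Be,B,C} → Li.
Cell (r4,c6): row 4 has {H,Li,Be,B,C}; column 6 has {H,Li,Be,B,C} → He.
Cell (r6,c3): row 6 has {He,Li,Be,C}; column 3 has {H,He,Li,Be,C} → B.
Cell (r6,c5): row 6 has {He,Li,Be,B,C}; column 5 has {He,Li,Be,B,C} → H.

B Be Li H He C / Li H Be He C B / H C He Li B Be / Be B H C Li He / He Li C B Be H / C He B Be H Li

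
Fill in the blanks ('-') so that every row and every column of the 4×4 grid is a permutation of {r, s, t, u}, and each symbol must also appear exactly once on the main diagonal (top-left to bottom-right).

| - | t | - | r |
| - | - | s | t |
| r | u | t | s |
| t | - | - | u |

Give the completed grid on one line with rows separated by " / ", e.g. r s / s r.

(r1,c1) = s
(r1,c3) = u
(r2,c1) = u
(r2,c2) = r
(r4,c2) = s
(r4,c3) = r

s t u r / u r s t / r u t s / t s r u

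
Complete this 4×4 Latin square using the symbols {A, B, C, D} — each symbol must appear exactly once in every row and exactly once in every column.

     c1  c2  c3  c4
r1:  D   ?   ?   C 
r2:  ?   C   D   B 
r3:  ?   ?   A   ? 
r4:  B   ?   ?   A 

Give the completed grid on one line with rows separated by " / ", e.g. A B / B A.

D A B C / A C D B / C B A D / B D C A

(r1,c3) = B
(r2,c1) = A
(r3,c1) = C
(r3,c4) = D
(r4,c2) = D
(r4,c3) = C
(r1,c2) = A
(r3,c2) = B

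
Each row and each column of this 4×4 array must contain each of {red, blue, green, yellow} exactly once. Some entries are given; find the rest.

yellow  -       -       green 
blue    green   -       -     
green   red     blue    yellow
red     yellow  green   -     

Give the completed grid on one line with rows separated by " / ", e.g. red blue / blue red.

(r1,c2) = blue
(r1,c3) = red
(r2,c3) = yellow
(r2,c4) = red
(r4,c4) = blue

yellow blue red green / blue green yellow red / green red blue yellow / red yellow green blue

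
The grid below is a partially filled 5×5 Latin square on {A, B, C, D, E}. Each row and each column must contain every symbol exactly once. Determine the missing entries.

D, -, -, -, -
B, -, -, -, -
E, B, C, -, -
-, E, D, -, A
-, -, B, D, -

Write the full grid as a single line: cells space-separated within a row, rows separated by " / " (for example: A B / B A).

(r3,c4): row 3 has {B,C,E}; column 4 has {D}, so it must be A.
(r3,c5): row 3 has {A,B,C,E}; column 5 has {A}, so it must be D.
(r4,c1): row 4 has {A,D,E}; column 1 has {B,D,E}, so it must be C.
(r4,c4): row 4 has {A,C,D,E}; column 4 has {A,D}, so it must be B.
(r5,c1): row 5 has {B,D}; column 1 has {B,C,D,E}, so it must be A.
(r5,c2): row 5 has {A,B,D}; column 2 has {B,E}, so it must be C.
(r5,c5): row 5 has {A,B,C,D}; column 5 has {A,D}, so it must be E.
(r1,c2): row 1 has {D}; column 2 has {B,C,E}, so it must be A.
(r1,c3): row 1 has {A,D}; column 3 has {B,C,D}, so it must be E.
(r1,c4): row 1 has {A,D,E}; column 4 has {A,B,D}, so it must be C.
(r1,c5): row 1 has {A,C,D,E}; column 5 has {A,D,E}, so it must be B.
(r2,c2): row 2 has {B}; column 2 has {A,B,C,E}, so it must be D.
(r2,c3): row 2 has {B,D}; column 3 has {B,C,D,E}, so it must be A.
(r2,c4): row 2 has {A,B,D}; column 4 has {A,B,C,D}, so it must be E.
(r2,c5): row 2 has {A,B,D,E}; column 5 has {A,B,D,E}, so it must be C.

D A E C B / B D A E C / E B C A D / C E D B A / A C B D E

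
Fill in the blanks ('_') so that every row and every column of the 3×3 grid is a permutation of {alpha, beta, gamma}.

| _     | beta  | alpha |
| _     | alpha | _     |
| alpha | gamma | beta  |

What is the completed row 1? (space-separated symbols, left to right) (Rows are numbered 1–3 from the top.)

(r1,c1) = gamma

gamma beta alpha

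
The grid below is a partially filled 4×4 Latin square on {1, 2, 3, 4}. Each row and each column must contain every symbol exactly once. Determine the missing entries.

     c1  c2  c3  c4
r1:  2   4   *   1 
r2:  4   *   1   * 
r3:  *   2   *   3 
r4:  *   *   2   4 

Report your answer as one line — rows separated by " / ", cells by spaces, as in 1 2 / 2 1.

2 4 3 1 / 4 3 1 2 / 1 2 4 3 / 3 1 2 4

At row 1, column 3: row 1 has {1,2,4}; column 3 has {1,2}; that leaves 3.
At row 2, column 2: row 2 has {1,4}; column 2 has {2,4}; that leaves 3.
At row 2, column 4: row 2 has {1,3,4}; column 4 has {1,3,4}; that leaves 2.
At row 3, column 1: row 3 has {2,3}; column 1 has {2,4}; that leaves 1.
At row 3, column 3: row 3 has {1,2,3}; column 3 has {1,2,3}; that leaves 4.
At row 4, column 1: row 4 has {2,4}; column 1 has {1,2,4}; that leaves 3.
At row 4, column 2: row 4 has {2,3,4}; column 2 has {2,3,4}; that leaves 1.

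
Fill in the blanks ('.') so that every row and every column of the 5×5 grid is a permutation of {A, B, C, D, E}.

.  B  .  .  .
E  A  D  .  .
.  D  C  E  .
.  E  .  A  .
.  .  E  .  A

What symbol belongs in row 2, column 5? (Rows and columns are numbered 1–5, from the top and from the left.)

C

row 1 has {B}; column 3 has {C,D,E} — only A is left for (r1,c3).
row 3 has {C,D,E}; column 5 has {A} — only B is left for (r3,c5).
row 4 has {A,E}; column 3 has {A,C,D,E} — only B is left for (r4,c3).
row 5 has {A,E}; column 2 has {A,B,D,E} — only C is left for (r5,c2).
row 2 has {A,D,E}; column 5 has {A,B} — only C is left for (r2,c5).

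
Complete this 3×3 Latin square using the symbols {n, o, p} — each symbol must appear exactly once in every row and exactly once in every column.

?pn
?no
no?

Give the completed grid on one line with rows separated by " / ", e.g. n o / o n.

o p n / p n o / n o p

Cell (r1,c1): row 1 has {n,p}; column 1 has {n} → o.
Cell (r2,c1): row 2 has {n,o}; column 1 has {n,o} → p.
Cell (r3,c3): row 3 has {n,o}; column 3 has {n,o} → p.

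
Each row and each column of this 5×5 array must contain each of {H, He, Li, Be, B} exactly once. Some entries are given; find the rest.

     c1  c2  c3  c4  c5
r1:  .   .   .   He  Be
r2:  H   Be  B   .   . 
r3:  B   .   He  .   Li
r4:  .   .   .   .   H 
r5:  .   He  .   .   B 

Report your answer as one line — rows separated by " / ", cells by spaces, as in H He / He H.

(r1,c1) = Li
(r1,c3) = H
(r2,c4) = Li
(r2,c5) = He
(r3,c2) = H
(r3,c4) = Be
(r4,c4) = B
(r5,c1) = Be
(r5,c3) = Li
(r5,c4) = H
(r1,c2) = B
(r4,c1) = He
(r4,c2) = Li
(r4,c3) = Be

Li B H He Be / H Be B Li He / B H He Be Li / He Li Be B H / Be He Li H B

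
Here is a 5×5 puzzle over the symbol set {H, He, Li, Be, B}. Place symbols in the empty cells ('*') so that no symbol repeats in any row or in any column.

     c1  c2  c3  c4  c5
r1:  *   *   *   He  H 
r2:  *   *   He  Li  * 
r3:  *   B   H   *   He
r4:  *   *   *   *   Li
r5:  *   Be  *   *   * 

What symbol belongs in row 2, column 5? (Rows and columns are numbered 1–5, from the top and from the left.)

(r1,c2) = Li
(r2,c2) = H
(r3,c4) = Be
(r4,c2) = He
(r5,c5) = B
(r2,c5) = Be

Be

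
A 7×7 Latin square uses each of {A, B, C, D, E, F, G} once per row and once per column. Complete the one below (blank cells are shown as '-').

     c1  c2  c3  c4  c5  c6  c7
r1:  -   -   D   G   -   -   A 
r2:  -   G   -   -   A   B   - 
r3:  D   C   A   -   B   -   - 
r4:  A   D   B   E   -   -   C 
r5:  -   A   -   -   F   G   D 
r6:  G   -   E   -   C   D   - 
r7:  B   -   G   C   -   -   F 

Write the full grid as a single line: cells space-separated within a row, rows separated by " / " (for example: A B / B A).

F B D G E C A / C G F D A B E / D C A F B E G / A D B E G F C / E A C B F G D / G F E A C D B / B E G C D A F

row 1 has {A,D,G}; column 5 has {A,B,C,F} — only E is left for (r1,c5).
row 2 has {A,B,G}; column 7 has {A,C,D,F} — only E is left for (r2,c7).
row 3 has {A,B,C,D}; column 4 has {C,E,G} — only F is left for (r3,c4).
row 3 has {A,B,C,D,F}; column 6 has {B,D,G} — only E is left for (r3,c6).
row 3 has {A,B,C,D,E,F}; column 7 has {A,C,D,E,F} — only G is left for (r3,c7).
row 4 has {A,B,C,D,E}; column 5 has {A,B,C,E,F} — only G is left for (r4,c5).
row 4 has {A,B,C,D,E,G}; column 6 has {B,D,E,G} — only F is left for (r4,c6).
row 5 has {A,D,F,G}; column 3 has {A,B,D,E,G} — only C is left for (r5,c3).
row 5 has {A,C,D,F,G}; column 4 has {C,E,F,G} — only B is left for (r5,c4).
row 6 has {C,D,E,G}; column 4 has {B,C,E,F,G} — only A is left for (r6,c4).
row 6 has {A,C,D,E,G}; column 7 has {A,C,D,E,F,G} — only B is left for (r6,c7).
row 7 has {B,C,F,G}; column 2 has {A,C,D,G} — only E is left for (r7,c2).
row 7 has {B,C,E,F,G}; column 5 has {A,B,C,E,F,G} — only D is left for (r7,c5).
row 7 has {B,C,D,E,F,G}; column 6 has {B,D,E,F,G} — only A is left for (r7,c6).
row 1 has {A,D,E,G}; column 6 has {A,B,D,E,F,G} — only C is left for (r1,c6).
row 2 has {A,B,E,G}; column 3 has {A,B,C,D,E,G} — only F is left for (r2,c3).
row 2 has {A,B,E,F,G}; column 4 has {A,B,C,E,F,G} — only D is left for (r2,c4).
row 5 has {A,B,C,D,F,G}; column 1 has {A,B,D,G} — only E is left for (r5,c1).
row 6 has {A,B,C,D,E,G}; column 2 has {A,C,D,E,G} — only F is left for (r6,c2).
row 1 has {A,C,D,E,G}; column 1 has {A,B,D,E,G} — only F is left for (r1,c1).
row 1 has {A,C,D,E,F,G}; column 2 has {A,C,D,E,F,G} — only B is left for (r1,c2).
row 2 has {A,B,D,E,F,G}; column 1 has {A,B,D,E,F,G} — only C is left for (r2,c1).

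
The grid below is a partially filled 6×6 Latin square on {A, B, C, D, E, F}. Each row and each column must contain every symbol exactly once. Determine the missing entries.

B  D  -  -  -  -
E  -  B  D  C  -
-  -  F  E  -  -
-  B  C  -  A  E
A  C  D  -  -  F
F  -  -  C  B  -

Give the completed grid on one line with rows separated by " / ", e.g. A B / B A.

B D E A F C / E F B D C A / C A F E D B / D B C F A E / A C D B E F / F E A C B D

(r2,c6): row 2 has {B,C,D,E}; column 6 has {E,F}, so it must be A.
(r3,c2): row 3 has {E,F}; column 2 has {B,C,D}, so it must be A.
(r3,c5): row 3 has {A,E,F}; column 5 has {A,B,C}, so it must be D.
(r4,c1): row 4 has {A,B,C,E}; column 1 has {A,B,E,F}, so it must be D.
(r4,c4): row 4 has {A,B,C,D,E}; column 4 has {C,D,E}, so it must be F.
(r5,c4): row 5 has {A,C,D,F}; column 4 has {C,D,E,F}, so it must be B.
(r5,c5): row 5 has {A,B,C,D,F}; column 5 has {A,B,C,D}, so it must be E.
(r6,c2): row 6 has {B,C,F}; column 2 has {A,B,C,D}, so it must be E.
(r6,c3): row 6 has {B,C,E,F}; column 3 has {B,C,D,F}, so it must be A.
(r6,c6): row 6 has {A,B,C,E,F}; column 6 has {A,E,F}, so it must be D.
(r1,c3): row 1 has {B,D}; column 3 has {A,B,C,D,F}, so it must be E.
(r1,c4): row 1 has {B,D,E}; column 4 has {B,C,D,E,F}, so it must be A.
(r1,c5): row 1 has {A,B,D,E}; column 5 has {A,B,C,D,E}, so it must be F.
(r1,c6): row 1 has {A,B,D,E,F}; column 6 has {A,D,E,F}, so it must be C.
(r2,c2): row 2 has {A,B,C,D,E}; column 2 has {A,B,C,D,E}, so it must be F.
(r3,c1): row 3 has {A,D,E,F}; column 1 has {A,B,D,E,F}, so it must be C.
(r3,c6): row 3 has {A,C,D,E,F}; column 6 has {A,C,D,E,F}, so it must be B.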